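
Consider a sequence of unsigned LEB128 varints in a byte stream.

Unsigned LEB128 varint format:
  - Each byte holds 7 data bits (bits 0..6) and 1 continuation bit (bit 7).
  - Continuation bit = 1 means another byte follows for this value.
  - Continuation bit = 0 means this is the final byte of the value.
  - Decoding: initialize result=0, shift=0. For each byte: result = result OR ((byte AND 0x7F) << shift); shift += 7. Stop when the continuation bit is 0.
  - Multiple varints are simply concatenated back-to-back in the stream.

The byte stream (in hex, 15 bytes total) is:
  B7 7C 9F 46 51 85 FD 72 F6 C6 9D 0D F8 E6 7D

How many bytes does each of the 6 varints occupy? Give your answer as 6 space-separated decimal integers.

  byte[0]=0xB7 cont=1 payload=0x37=55: acc |= 55<<0 -> acc=55 shift=7
  byte[1]=0x7C cont=0 payload=0x7C=124: acc |= 124<<7 -> acc=15927 shift=14 [end]
Varint 1: bytes[0:2] = B7 7C -> value 15927 (2 byte(s))
  byte[2]=0x9F cont=1 payload=0x1F=31: acc |= 31<<0 -> acc=31 shift=7
  byte[3]=0x46 cont=0 payload=0x46=70: acc |= 70<<7 -> acc=8991 shift=14 [end]
Varint 2: bytes[2:4] = 9F 46 -> value 8991 (2 byte(s))
  byte[4]=0x51 cont=0 payload=0x51=81: acc |= 81<<0 -> acc=81 shift=7 [end]
Varint 3: bytes[4:5] = 51 -> value 81 (1 byte(s))
  byte[5]=0x85 cont=1 payload=0x05=5: acc |= 5<<0 -> acc=5 shift=7
  byte[6]=0xFD cont=1 payload=0x7D=125: acc |= 125<<7 -> acc=16005 shift=14
  byte[7]=0x72 cont=0 payload=0x72=114: acc |= 114<<14 -> acc=1883781 shift=21 [end]
Varint 4: bytes[5:8] = 85 FD 72 -> value 1883781 (3 byte(s))
  byte[8]=0xF6 cont=1 payload=0x76=118: acc |= 118<<0 -> acc=118 shift=7
  byte[9]=0xC6 cont=1 payload=0x46=70: acc |= 70<<7 -> acc=9078 shift=14
  byte[10]=0x9D cont=1 payload=0x1D=29: acc |= 29<<14 -> acc=484214 shift=21
  byte[11]=0x0D cont=0 payload=0x0D=13: acc |= 13<<21 -> acc=27747190 shift=28 [end]
Varint 5: bytes[8:12] = F6 C6 9D 0D -> value 27747190 (4 byte(s))
  byte[12]=0xF8 cont=1 payload=0x78=120: acc |= 120<<0 -> acc=120 shift=7
  byte[13]=0xE6 cont=1 payload=0x66=102: acc |= 102<<7 -> acc=13176 shift=14
  byte[14]=0x7D cont=0 payload=0x7D=125: acc |= 125<<14 -> acc=2061176 shift=21 [end]
Varint 6: bytes[12:15] = F8 E6 7D -> value 2061176 (3 byte(s))

Answer: 2 2 1 3 4 3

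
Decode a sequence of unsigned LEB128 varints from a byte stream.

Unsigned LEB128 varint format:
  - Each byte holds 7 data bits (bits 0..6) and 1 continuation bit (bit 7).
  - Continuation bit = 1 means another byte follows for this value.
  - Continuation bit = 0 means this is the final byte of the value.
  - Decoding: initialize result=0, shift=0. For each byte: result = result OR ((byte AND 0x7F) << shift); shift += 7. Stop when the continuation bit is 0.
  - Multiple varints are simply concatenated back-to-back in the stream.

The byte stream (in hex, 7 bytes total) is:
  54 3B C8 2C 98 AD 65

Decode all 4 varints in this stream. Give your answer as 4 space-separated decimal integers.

  byte[0]=0x54 cont=0 payload=0x54=84: acc |= 84<<0 -> acc=84 shift=7 [end]
Varint 1: bytes[0:1] = 54 -> value 84 (1 byte(s))
  byte[1]=0x3B cont=0 payload=0x3B=59: acc |= 59<<0 -> acc=59 shift=7 [end]
Varint 2: bytes[1:2] = 3B -> value 59 (1 byte(s))
  byte[2]=0xC8 cont=1 payload=0x48=72: acc |= 72<<0 -> acc=72 shift=7
  byte[3]=0x2C cont=0 payload=0x2C=44: acc |= 44<<7 -> acc=5704 shift=14 [end]
Varint 3: bytes[2:4] = C8 2C -> value 5704 (2 byte(s))
  byte[4]=0x98 cont=1 payload=0x18=24: acc |= 24<<0 -> acc=24 shift=7
  byte[5]=0xAD cont=1 payload=0x2D=45: acc |= 45<<7 -> acc=5784 shift=14
  byte[6]=0x65 cont=0 payload=0x65=101: acc |= 101<<14 -> acc=1660568 shift=21 [end]
Varint 4: bytes[4:7] = 98 AD 65 -> value 1660568 (3 byte(s))

Answer: 84 59 5704 1660568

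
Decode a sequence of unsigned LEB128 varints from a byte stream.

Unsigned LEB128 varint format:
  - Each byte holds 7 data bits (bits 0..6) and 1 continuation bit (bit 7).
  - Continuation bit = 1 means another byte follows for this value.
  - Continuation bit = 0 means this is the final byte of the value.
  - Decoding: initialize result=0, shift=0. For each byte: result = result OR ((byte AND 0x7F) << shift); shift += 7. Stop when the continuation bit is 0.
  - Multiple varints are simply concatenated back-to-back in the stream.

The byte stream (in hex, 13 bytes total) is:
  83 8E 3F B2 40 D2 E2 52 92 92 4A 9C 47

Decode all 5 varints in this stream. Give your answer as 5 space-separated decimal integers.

Answer: 1033987 8242 1356114 1214738 9116

Derivation:
  byte[0]=0x83 cont=1 payload=0x03=3: acc |= 3<<0 -> acc=3 shift=7
  byte[1]=0x8E cont=1 payload=0x0E=14: acc |= 14<<7 -> acc=1795 shift=14
  byte[2]=0x3F cont=0 payload=0x3F=63: acc |= 63<<14 -> acc=1033987 shift=21 [end]
Varint 1: bytes[0:3] = 83 8E 3F -> value 1033987 (3 byte(s))
  byte[3]=0xB2 cont=1 payload=0x32=50: acc |= 50<<0 -> acc=50 shift=7
  byte[4]=0x40 cont=0 payload=0x40=64: acc |= 64<<7 -> acc=8242 shift=14 [end]
Varint 2: bytes[3:5] = B2 40 -> value 8242 (2 byte(s))
  byte[5]=0xD2 cont=1 payload=0x52=82: acc |= 82<<0 -> acc=82 shift=7
  byte[6]=0xE2 cont=1 payload=0x62=98: acc |= 98<<7 -> acc=12626 shift=14
  byte[7]=0x52 cont=0 payload=0x52=82: acc |= 82<<14 -> acc=1356114 shift=21 [end]
Varint 3: bytes[5:8] = D2 E2 52 -> value 1356114 (3 byte(s))
  byte[8]=0x92 cont=1 payload=0x12=18: acc |= 18<<0 -> acc=18 shift=7
  byte[9]=0x92 cont=1 payload=0x12=18: acc |= 18<<7 -> acc=2322 shift=14
  byte[10]=0x4A cont=0 payload=0x4A=74: acc |= 74<<14 -> acc=1214738 shift=21 [end]
Varint 4: bytes[8:11] = 92 92 4A -> value 1214738 (3 byte(s))
  byte[11]=0x9C cont=1 payload=0x1C=28: acc |= 28<<0 -> acc=28 shift=7
  byte[12]=0x47 cont=0 payload=0x47=71: acc |= 71<<7 -> acc=9116 shift=14 [end]
Varint 5: bytes[11:13] = 9C 47 -> value 9116 (2 byte(s))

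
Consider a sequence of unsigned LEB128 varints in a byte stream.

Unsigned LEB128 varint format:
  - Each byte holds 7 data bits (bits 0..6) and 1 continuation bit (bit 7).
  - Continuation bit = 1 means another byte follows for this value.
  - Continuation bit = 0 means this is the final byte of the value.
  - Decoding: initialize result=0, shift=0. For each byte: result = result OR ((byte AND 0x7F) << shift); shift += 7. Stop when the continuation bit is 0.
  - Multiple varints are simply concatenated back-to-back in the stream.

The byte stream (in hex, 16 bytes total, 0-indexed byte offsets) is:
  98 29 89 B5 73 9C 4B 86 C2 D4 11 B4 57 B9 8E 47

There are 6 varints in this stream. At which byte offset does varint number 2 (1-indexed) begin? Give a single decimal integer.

Answer: 2

Derivation:
  byte[0]=0x98 cont=1 payload=0x18=24: acc |= 24<<0 -> acc=24 shift=7
  byte[1]=0x29 cont=0 payload=0x29=41: acc |= 41<<7 -> acc=5272 shift=14 [end]
Varint 1: bytes[0:2] = 98 29 -> value 5272 (2 byte(s))
  byte[2]=0x89 cont=1 payload=0x09=9: acc |= 9<<0 -> acc=9 shift=7
  byte[3]=0xB5 cont=1 payload=0x35=53: acc |= 53<<7 -> acc=6793 shift=14
  byte[4]=0x73 cont=0 payload=0x73=115: acc |= 115<<14 -> acc=1890953 shift=21 [end]
Varint 2: bytes[2:5] = 89 B5 73 -> value 1890953 (3 byte(s))
  byte[5]=0x9C cont=1 payload=0x1C=28: acc |= 28<<0 -> acc=28 shift=7
  byte[6]=0x4B cont=0 payload=0x4B=75: acc |= 75<<7 -> acc=9628 shift=14 [end]
Varint 3: bytes[5:7] = 9C 4B -> value 9628 (2 byte(s))
  byte[7]=0x86 cont=1 payload=0x06=6: acc |= 6<<0 -> acc=6 shift=7
  byte[8]=0xC2 cont=1 payload=0x42=66: acc |= 66<<7 -> acc=8454 shift=14
  byte[9]=0xD4 cont=1 payload=0x54=84: acc |= 84<<14 -> acc=1384710 shift=21
  byte[10]=0x11 cont=0 payload=0x11=17: acc |= 17<<21 -> acc=37036294 shift=28 [end]
Varint 4: bytes[7:11] = 86 C2 D4 11 -> value 37036294 (4 byte(s))
  byte[11]=0xB4 cont=1 payload=0x34=52: acc |= 52<<0 -> acc=52 shift=7
  byte[12]=0x57 cont=0 payload=0x57=87: acc |= 87<<7 -> acc=11188 shift=14 [end]
Varint 5: bytes[11:13] = B4 57 -> value 11188 (2 byte(s))
  byte[13]=0xB9 cont=1 payload=0x39=57: acc |= 57<<0 -> acc=57 shift=7
  byte[14]=0x8E cont=1 payload=0x0E=14: acc |= 14<<7 -> acc=1849 shift=14
  byte[15]=0x47 cont=0 payload=0x47=71: acc |= 71<<14 -> acc=1165113 shift=21 [end]
Varint 6: bytes[13:16] = B9 8E 47 -> value 1165113 (3 byte(s))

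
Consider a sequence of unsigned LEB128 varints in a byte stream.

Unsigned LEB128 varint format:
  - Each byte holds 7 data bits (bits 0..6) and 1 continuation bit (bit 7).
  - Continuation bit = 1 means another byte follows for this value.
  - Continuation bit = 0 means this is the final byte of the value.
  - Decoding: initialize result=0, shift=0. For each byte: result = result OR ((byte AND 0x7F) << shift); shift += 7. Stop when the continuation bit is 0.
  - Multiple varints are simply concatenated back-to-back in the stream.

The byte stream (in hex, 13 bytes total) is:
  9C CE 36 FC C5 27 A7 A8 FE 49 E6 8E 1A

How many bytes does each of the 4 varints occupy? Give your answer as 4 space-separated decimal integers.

Answer: 3 3 4 3

Derivation:
  byte[0]=0x9C cont=1 payload=0x1C=28: acc |= 28<<0 -> acc=28 shift=7
  byte[1]=0xCE cont=1 payload=0x4E=78: acc |= 78<<7 -> acc=10012 shift=14
  byte[2]=0x36 cont=0 payload=0x36=54: acc |= 54<<14 -> acc=894748 shift=21 [end]
Varint 1: bytes[0:3] = 9C CE 36 -> value 894748 (3 byte(s))
  byte[3]=0xFC cont=1 payload=0x7C=124: acc |= 124<<0 -> acc=124 shift=7
  byte[4]=0xC5 cont=1 payload=0x45=69: acc |= 69<<7 -> acc=8956 shift=14
  byte[5]=0x27 cont=0 payload=0x27=39: acc |= 39<<14 -> acc=647932 shift=21 [end]
Varint 2: bytes[3:6] = FC C5 27 -> value 647932 (3 byte(s))
  byte[6]=0xA7 cont=1 payload=0x27=39: acc |= 39<<0 -> acc=39 shift=7
  byte[7]=0xA8 cont=1 payload=0x28=40: acc |= 40<<7 -> acc=5159 shift=14
  byte[8]=0xFE cont=1 payload=0x7E=126: acc |= 126<<14 -> acc=2069543 shift=21
  byte[9]=0x49 cont=0 payload=0x49=73: acc |= 73<<21 -> acc=155161639 shift=28 [end]
Varint 3: bytes[6:10] = A7 A8 FE 49 -> value 155161639 (4 byte(s))
  byte[10]=0xE6 cont=1 payload=0x66=102: acc |= 102<<0 -> acc=102 shift=7
  byte[11]=0x8E cont=1 payload=0x0E=14: acc |= 14<<7 -> acc=1894 shift=14
  byte[12]=0x1A cont=0 payload=0x1A=26: acc |= 26<<14 -> acc=427878 shift=21 [end]
Varint 4: bytes[10:13] = E6 8E 1A -> value 427878 (3 byte(s))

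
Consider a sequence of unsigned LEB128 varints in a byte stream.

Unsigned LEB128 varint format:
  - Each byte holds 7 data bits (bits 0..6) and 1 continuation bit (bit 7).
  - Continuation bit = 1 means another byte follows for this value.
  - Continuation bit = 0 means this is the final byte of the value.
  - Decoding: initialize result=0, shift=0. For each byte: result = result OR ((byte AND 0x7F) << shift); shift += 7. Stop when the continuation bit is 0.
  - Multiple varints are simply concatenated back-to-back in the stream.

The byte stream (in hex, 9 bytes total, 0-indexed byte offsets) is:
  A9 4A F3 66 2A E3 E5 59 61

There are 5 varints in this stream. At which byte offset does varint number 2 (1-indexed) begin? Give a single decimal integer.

  byte[0]=0xA9 cont=1 payload=0x29=41: acc |= 41<<0 -> acc=41 shift=7
  byte[1]=0x4A cont=0 payload=0x4A=74: acc |= 74<<7 -> acc=9513 shift=14 [end]
Varint 1: bytes[0:2] = A9 4A -> value 9513 (2 byte(s))
  byte[2]=0xF3 cont=1 payload=0x73=115: acc |= 115<<0 -> acc=115 shift=7
  byte[3]=0x66 cont=0 payload=0x66=102: acc |= 102<<7 -> acc=13171 shift=14 [end]
Varint 2: bytes[2:4] = F3 66 -> value 13171 (2 byte(s))
  byte[4]=0x2A cont=0 payload=0x2A=42: acc |= 42<<0 -> acc=42 shift=7 [end]
Varint 3: bytes[4:5] = 2A -> value 42 (1 byte(s))
  byte[5]=0xE3 cont=1 payload=0x63=99: acc |= 99<<0 -> acc=99 shift=7
  byte[6]=0xE5 cont=1 payload=0x65=101: acc |= 101<<7 -> acc=13027 shift=14
  byte[7]=0x59 cont=0 payload=0x59=89: acc |= 89<<14 -> acc=1471203 shift=21 [end]
Varint 4: bytes[5:8] = E3 E5 59 -> value 1471203 (3 byte(s))
  byte[8]=0x61 cont=0 payload=0x61=97: acc |= 97<<0 -> acc=97 shift=7 [end]
Varint 5: bytes[8:9] = 61 -> value 97 (1 byte(s))

Answer: 2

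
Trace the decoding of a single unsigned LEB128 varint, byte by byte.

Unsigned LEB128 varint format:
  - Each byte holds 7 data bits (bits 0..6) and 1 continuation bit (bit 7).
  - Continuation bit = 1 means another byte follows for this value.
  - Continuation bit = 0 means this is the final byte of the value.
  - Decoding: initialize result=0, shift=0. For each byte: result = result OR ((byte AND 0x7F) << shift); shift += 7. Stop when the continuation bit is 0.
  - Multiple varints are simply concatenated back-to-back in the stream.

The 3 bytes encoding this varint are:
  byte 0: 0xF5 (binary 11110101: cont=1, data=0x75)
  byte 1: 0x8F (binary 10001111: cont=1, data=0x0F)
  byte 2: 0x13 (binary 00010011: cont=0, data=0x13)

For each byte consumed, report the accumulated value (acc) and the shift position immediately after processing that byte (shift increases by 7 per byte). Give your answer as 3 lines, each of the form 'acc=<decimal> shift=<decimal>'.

Answer: acc=117 shift=7
acc=2037 shift=14
acc=313333 shift=21

Derivation:
byte 0=0xF5: payload=0x75=117, contrib = 117<<0 = 117; acc -> 117, shift -> 7
byte 1=0x8F: payload=0x0F=15, contrib = 15<<7 = 1920; acc -> 2037, shift -> 14
byte 2=0x13: payload=0x13=19, contrib = 19<<14 = 311296; acc -> 313333, shift -> 21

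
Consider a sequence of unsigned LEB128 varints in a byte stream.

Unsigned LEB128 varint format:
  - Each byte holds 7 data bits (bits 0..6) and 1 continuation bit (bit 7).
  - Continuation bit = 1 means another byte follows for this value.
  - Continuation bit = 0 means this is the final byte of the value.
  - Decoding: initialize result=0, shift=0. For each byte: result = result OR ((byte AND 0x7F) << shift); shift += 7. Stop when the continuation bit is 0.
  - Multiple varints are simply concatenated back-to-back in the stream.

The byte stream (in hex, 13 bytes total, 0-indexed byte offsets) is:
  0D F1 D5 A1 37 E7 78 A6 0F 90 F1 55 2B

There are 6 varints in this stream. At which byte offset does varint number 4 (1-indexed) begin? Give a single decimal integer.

Answer: 7

Derivation:
  byte[0]=0x0D cont=0 payload=0x0D=13: acc |= 13<<0 -> acc=13 shift=7 [end]
Varint 1: bytes[0:1] = 0D -> value 13 (1 byte(s))
  byte[1]=0xF1 cont=1 payload=0x71=113: acc |= 113<<0 -> acc=113 shift=7
  byte[2]=0xD5 cont=1 payload=0x55=85: acc |= 85<<7 -> acc=10993 shift=14
  byte[3]=0xA1 cont=1 payload=0x21=33: acc |= 33<<14 -> acc=551665 shift=21
  byte[4]=0x37 cont=0 payload=0x37=55: acc |= 55<<21 -> acc=115895025 shift=28 [end]
Varint 2: bytes[1:5] = F1 D5 A1 37 -> value 115895025 (4 byte(s))
  byte[5]=0xE7 cont=1 payload=0x67=103: acc |= 103<<0 -> acc=103 shift=7
  byte[6]=0x78 cont=0 payload=0x78=120: acc |= 120<<7 -> acc=15463 shift=14 [end]
Varint 3: bytes[5:7] = E7 78 -> value 15463 (2 byte(s))
  byte[7]=0xA6 cont=1 payload=0x26=38: acc |= 38<<0 -> acc=38 shift=7
  byte[8]=0x0F cont=0 payload=0x0F=15: acc |= 15<<7 -> acc=1958 shift=14 [end]
Varint 4: bytes[7:9] = A6 0F -> value 1958 (2 byte(s))
  byte[9]=0x90 cont=1 payload=0x10=16: acc |= 16<<0 -> acc=16 shift=7
  byte[10]=0xF1 cont=1 payload=0x71=113: acc |= 113<<7 -> acc=14480 shift=14
  byte[11]=0x55 cont=0 payload=0x55=85: acc |= 85<<14 -> acc=1407120 shift=21 [end]
Varint 5: bytes[9:12] = 90 F1 55 -> value 1407120 (3 byte(s))
  byte[12]=0x2B cont=0 payload=0x2B=43: acc |= 43<<0 -> acc=43 shift=7 [end]
Varint 6: bytes[12:13] = 2B -> value 43 (1 byte(s))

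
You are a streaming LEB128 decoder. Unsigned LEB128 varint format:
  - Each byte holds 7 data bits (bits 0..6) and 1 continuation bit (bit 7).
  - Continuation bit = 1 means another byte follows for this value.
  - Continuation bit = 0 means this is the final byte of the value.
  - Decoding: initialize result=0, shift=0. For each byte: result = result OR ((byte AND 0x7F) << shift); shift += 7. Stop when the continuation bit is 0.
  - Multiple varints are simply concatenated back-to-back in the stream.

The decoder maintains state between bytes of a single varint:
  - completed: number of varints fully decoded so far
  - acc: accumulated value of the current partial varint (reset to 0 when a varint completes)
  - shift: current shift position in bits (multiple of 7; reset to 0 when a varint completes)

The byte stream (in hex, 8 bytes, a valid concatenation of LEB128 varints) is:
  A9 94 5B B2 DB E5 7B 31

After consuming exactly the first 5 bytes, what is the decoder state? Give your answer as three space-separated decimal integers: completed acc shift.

byte[0]=0xA9 cont=1 payload=0x29: acc |= 41<<0 -> completed=0 acc=41 shift=7
byte[1]=0x94 cont=1 payload=0x14: acc |= 20<<7 -> completed=0 acc=2601 shift=14
byte[2]=0x5B cont=0 payload=0x5B: varint #1 complete (value=1493545); reset -> completed=1 acc=0 shift=0
byte[3]=0xB2 cont=1 payload=0x32: acc |= 50<<0 -> completed=1 acc=50 shift=7
byte[4]=0xDB cont=1 payload=0x5B: acc |= 91<<7 -> completed=1 acc=11698 shift=14

Answer: 1 11698 14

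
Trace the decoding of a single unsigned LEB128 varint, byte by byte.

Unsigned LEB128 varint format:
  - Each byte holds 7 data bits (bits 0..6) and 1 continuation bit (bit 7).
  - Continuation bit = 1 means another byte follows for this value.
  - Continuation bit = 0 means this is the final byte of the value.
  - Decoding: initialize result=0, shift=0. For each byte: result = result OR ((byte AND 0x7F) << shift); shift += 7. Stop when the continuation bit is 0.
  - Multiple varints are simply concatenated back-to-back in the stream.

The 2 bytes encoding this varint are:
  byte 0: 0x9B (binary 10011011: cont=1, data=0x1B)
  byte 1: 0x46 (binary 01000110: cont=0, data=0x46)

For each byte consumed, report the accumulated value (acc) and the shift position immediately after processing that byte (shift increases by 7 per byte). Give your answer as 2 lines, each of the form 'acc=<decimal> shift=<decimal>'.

Answer: acc=27 shift=7
acc=8987 shift=14

Derivation:
byte 0=0x9B: payload=0x1B=27, contrib = 27<<0 = 27; acc -> 27, shift -> 7
byte 1=0x46: payload=0x46=70, contrib = 70<<7 = 8960; acc -> 8987, shift -> 14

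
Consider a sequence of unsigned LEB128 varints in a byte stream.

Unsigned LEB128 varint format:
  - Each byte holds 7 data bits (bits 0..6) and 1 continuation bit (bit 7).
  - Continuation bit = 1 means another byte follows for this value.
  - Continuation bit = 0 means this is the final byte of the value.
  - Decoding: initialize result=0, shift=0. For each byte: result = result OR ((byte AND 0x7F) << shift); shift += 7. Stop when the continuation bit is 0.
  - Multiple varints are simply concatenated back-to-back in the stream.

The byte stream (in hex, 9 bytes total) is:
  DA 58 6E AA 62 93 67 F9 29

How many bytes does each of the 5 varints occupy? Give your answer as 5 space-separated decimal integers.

  byte[0]=0xDA cont=1 payload=0x5A=90: acc |= 90<<0 -> acc=90 shift=7
  byte[1]=0x58 cont=0 payload=0x58=88: acc |= 88<<7 -> acc=11354 shift=14 [end]
Varint 1: bytes[0:2] = DA 58 -> value 11354 (2 byte(s))
  byte[2]=0x6E cont=0 payload=0x6E=110: acc |= 110<<0 -> acc=110 shift=7 [end]
Varint 2: bytes[2:3] = 6E -> value 110 (1 byte(s))
  byte[3]=0xAA cont=1 payload=0x2A=42: acc |= 42<<0 -> acc=42 shift=7
  byte[4]=0x62 cont=0 payload=0x62=98: acc |= 98<<7 -> acc=12586 shift=14 [end]
Varint 3: bytes[3:5] = AA 62 -> value 12586 (2 byte(s))
  byte[5]=0x93 cont=1 payload=0x13=19: acc |= 19<<0 -> acc=19 shift=7
  byte[6]=0x67 cont=0 payload=0x67=103: acc |= 103<<7 -> acc=13203 shift=14 [end]
Varint 4: bytes[5:7] = 93 67 -> value 13203 (2 byte(s))
  byte[7]=0xF9 cont=1 payload=0x79=121: acc |= 121<<0 -> acc=121 shift=7
  byte[8]=0x29 cont=0 payload=0x29=41: acc |= 41<<7 -> acc=5369 shift=14 [end]
Varint 5: bytes[7:9] = F9 29 -> value 5369 (2 byte(s))

Answer: 2 1 2 2 2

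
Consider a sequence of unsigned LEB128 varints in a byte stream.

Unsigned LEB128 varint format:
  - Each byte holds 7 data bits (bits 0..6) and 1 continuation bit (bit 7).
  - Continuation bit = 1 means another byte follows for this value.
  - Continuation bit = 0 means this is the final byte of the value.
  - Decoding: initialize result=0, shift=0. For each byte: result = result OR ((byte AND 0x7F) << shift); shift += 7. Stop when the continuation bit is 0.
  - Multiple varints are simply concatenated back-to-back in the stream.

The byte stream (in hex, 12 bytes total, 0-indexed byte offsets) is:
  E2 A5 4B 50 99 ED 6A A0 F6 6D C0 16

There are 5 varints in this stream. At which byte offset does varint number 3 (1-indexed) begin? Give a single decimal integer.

Answer: 4

Derivation:
  byte[0]=0xE2 cont=1 payload=0x62=98: acc |= 98<<0 -> acc=98 shift=7
  byte[1]=0xA5 cont=1 payload=0x25=37: acc |= 37<<7 -> acc=4834 shift=14
  byte[2]=0x4B cont=0 payload=0x4B=75: acc |= 75<<14 -> acc=1233634 shift=21 [end]
Varint 1: bytes[0:3] = E2 A5 4B -> value 1233634 (3 byte(s))
  byte[3]=0x50 cont=0 payload=0x50=80: acc |= 80<<0 -> acc=80 shift=7 [end]
Varint 2: bytes[3:4] = 50 -> value 80 (1 byte(s))
  byte[4]=0x99 cont=1 payload=0x19=25: acc |= 25<<0 -> acc=25 shift=7
  byte[5]=0xED cont=1 payload=0x6D=109: acc |= 109<<7 -> acc=13977 shift=14
  byte[6]=0x6A cont=0 payload=0x6A=106: acc |= 106<<14 -> acc=1750681 shift=21 [end]
Varint 3: bytes[4:7] = 99 ED 6A -> value 1750681 (3 byte(s))
  byte[7]=0xA0 cont=1 payload=0x20=32: acc |= 32<<0 -> acc=32 shift=7
  byte[8]=0xF6 cont=1 payload=0x76=118: acc |= 118<<7 -> acc=15136 shift=14
  byte[9]=0x6D cont=0 payload=0x6D=109: acc |= 109<<14 -> acc=1800992 shift=21 [end]
Varint 4: bytes[7:10] = A0 F6 6D -> value 1800992 (3 byte(s))
  byte[10]=0xC0 cont=1 payload=0x40=64: acc |= 64<<0 -> acc=64 shift=7
  byte[11]=0x16 cont=0 payload=0x16=22: acc |= 22<<7 -> acc=2880 shift=14 [end]
Varint 5: bytes[10:12] = C0 16 -> value 2880 (2 byte(s))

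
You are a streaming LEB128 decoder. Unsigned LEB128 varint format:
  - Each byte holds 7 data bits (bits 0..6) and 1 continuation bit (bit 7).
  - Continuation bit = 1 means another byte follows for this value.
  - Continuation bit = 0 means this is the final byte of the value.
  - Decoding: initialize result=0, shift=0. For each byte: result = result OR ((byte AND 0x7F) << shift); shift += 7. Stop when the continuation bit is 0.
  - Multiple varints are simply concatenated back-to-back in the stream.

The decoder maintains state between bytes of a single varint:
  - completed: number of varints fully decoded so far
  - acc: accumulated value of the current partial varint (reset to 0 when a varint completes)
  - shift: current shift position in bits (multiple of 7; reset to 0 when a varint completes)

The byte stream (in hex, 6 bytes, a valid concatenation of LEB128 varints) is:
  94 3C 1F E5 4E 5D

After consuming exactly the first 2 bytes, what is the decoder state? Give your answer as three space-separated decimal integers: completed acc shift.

Answer: 1 0 0

Derivation:
byte[0]=0x94 cont=1 payload=0x14: acc |= 20<<0 -> completed=0 acc=20 shift=7
byte[1]=0x3C cont=0 payload=0x3C: varint #1 complete (value=7700); reset -> completed=1 acc=0 shift=0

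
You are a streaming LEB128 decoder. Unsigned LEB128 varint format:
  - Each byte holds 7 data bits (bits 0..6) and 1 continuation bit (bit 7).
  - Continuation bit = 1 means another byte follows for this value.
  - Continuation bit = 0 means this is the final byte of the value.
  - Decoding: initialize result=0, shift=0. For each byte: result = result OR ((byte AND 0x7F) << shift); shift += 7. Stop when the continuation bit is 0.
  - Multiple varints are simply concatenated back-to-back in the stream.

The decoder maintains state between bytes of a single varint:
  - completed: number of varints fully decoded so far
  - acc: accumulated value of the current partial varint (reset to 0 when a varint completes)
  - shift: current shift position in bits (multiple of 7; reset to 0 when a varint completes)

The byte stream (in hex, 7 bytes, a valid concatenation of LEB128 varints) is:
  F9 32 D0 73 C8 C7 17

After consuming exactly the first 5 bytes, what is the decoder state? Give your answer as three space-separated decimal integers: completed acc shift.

Answer: 2 72 7

Derivation:
byte[0]=0xF9 cont=1 payload=0x79: acc |= 121<<0 -> completed=0 acc=121 shift=7
byte[1]=0x32 cont=0 payload=0x32: varint #1 complete (value=6521); reset -> completed=1 acc=0 shift=0
byte[2]=0xD0 cont=1 payload=0x50: acc |= 80<<0 -> completed=1 acc=80 shift=7
byte[3]=0x73 cont=0 payload=0x73: varint #2 complete (value=14800); reset -> completed=2 acc=0 shift=0
byte[4]=0xC8 cont=1 payload=0x48: acc |= 72<<0 -> completed=2 acc=72 shift=7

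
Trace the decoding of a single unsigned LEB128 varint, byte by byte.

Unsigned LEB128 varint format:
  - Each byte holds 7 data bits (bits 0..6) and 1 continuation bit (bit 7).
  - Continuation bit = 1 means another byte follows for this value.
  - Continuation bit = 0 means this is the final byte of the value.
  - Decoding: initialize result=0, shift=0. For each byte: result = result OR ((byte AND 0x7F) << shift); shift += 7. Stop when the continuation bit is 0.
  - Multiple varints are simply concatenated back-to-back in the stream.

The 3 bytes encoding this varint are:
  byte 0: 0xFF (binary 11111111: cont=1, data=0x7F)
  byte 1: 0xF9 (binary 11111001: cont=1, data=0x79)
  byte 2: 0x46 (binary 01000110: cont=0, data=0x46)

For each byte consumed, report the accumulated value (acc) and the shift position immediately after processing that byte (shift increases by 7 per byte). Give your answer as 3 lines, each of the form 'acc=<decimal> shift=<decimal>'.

byte 0=0xFF: payload=0x7F=127, contrib = 127<<0 = 127; acc -> 127, shift -> 7
byte 1=0xF9: payload=0x79=121, contrib = 121<<7 = 15488; acc -> 15615, shift -> 14
byte 2=0x46: payload=0x46=70, contrib = 70<<14 = 1146880; acc -> 1162495, shift -> 21

Answer: acc=127 shift=7
acc=15615 shift=14
acc=1162495 shift=21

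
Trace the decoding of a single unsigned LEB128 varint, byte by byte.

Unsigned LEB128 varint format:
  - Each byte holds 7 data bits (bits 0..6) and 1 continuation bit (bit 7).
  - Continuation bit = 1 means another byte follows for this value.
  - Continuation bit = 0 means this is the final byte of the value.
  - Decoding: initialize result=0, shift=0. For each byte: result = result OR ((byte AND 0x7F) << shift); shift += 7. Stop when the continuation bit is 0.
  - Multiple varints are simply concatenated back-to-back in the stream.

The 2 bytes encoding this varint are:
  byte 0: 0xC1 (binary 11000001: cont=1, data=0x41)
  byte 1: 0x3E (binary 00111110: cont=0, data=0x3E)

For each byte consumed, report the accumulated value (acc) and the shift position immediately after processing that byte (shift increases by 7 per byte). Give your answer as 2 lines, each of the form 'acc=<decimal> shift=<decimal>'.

byte 0=0xC1: payload=0x41=65, contrib = 65<<0 = 65; acc -> 65, shift -> 7
byte 1=0x3E: payload=0x3E=62, contrib = 62<<7 = 7936; acc -> 8001, shift -> 14

Answer: acc=65 shift=7
acc=8001 shift=14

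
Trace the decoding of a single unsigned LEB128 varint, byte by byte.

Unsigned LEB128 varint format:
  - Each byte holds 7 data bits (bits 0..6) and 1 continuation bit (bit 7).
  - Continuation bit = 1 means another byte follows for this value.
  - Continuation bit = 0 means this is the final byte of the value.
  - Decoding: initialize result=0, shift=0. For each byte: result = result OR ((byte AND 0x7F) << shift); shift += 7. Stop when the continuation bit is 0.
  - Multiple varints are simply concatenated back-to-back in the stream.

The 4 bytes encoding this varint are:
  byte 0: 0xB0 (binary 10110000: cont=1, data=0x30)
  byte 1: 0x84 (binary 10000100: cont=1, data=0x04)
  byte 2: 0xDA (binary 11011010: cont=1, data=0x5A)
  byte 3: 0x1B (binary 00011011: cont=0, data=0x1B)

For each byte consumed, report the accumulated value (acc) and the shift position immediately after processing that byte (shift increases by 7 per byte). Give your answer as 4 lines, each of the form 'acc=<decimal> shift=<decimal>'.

Answer: acc=48 shift=7
acc=560 shift=14
acc=1475120 shift=21
acc=58098224 shift=28

Derivation:
byte 0=0xB0: payload=0x30=48, contrib = 48<<0 = 48; acc -> 48, shift -> 7
byte 1=0x84: payload=0x04=4, contrib = 4<<7 = 512; acc -> 560, shift -> 14
byte 2=0xDA: payload=0x5A=90, contrib = 90<<14 = 1474560; acc -> 1475120, shift -> 21
byte 3=0x1B: payload=0x1B=27, contrib = 27<<21 = 56623104; acc -> 58098224, shift -> 28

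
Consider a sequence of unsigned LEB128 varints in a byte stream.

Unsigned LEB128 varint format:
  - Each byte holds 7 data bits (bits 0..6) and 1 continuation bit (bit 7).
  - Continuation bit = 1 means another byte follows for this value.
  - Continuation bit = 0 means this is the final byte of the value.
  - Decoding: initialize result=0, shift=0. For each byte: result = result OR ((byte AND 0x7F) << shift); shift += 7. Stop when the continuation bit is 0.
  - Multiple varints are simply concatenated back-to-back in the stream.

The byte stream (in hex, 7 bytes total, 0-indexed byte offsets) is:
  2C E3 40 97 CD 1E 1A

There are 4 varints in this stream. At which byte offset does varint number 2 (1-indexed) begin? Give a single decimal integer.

Answer: 1

Derivation:
  byte[0]=0x2C cont=0 payload=0x2C=44: acc |= 44<<0 -> acc=44 shift=7 [end]
Varint 1: bytes[0:1] = 2C -> value 44 (1 byte(s))
  byte[1]=0xE3 cont=1 payload=0x63=99: acc |= 99<<0 -> acc=99 shift=7
  byte[2]=0x40 cont=0 payload=0x40=64: acc |= 64<<7 -> acc=8291 shift=14 [end]
Varint 2: bytes[1:3] = E3 40 -> value 8291 (2 byte(s))
  byte[3]=0x97 cont=1 payload=0x17=23: acc |= 23<<0 -> acc=23 shift=7
  byte[4]=0xCD cont=1 payload=0x4D=77: acc |= 77<<7 -> acc=9879 shift=14
  byte[5]=0x1E cont=0 payload=0x1E=30: acc |= 30<<14 -> acc=501399 shift=21 [end]
Varint 3: bytes[3:6] = 97 CD 1E -> value 501399 (3 byte(s))
  byte[6]=0x1A cont=0 payload=0x1A=26: acc |= 26<<0 -> acc=26 shift=7 [end]
Varint 4: bytes[6:7] = 1A -> value 26 (1 byte(s))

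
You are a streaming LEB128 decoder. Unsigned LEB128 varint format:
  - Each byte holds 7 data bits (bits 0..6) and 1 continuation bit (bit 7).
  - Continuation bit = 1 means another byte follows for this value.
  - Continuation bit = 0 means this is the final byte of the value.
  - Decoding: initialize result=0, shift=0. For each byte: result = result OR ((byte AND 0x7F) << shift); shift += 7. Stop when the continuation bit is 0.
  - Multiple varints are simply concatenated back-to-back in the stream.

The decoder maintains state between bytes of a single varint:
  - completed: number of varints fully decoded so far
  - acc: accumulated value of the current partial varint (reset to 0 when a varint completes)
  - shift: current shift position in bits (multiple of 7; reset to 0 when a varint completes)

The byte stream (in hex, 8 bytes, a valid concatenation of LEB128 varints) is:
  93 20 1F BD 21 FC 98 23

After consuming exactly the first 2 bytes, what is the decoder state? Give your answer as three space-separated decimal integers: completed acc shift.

Answer: 1 0 0

Derivation:
byte[0]=0x93 cont=1 payload=0x13: acc |= 19<<0 -> completed=0 acc=19 shift=7
byte[1]=0x20 cont=0 payload=0x20: varint #1 complete (value=4115); reset -> completed=1 acc=0 shift=0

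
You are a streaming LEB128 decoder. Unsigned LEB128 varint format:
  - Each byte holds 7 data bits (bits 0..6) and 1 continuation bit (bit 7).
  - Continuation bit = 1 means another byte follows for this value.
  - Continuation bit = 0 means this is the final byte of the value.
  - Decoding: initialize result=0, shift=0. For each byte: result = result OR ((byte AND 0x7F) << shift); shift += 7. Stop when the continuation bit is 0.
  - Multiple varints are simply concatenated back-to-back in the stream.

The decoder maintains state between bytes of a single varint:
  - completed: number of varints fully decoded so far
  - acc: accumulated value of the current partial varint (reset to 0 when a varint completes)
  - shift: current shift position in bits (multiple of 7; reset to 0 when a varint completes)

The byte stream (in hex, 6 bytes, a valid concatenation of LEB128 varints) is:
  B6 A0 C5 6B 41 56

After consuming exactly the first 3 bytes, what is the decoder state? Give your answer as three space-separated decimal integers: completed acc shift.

Answer: 0 1134646 21

Derivation:
byte[0]=0xB6 cont=1 payload=0x36: acc |= 54<<0 -> completed=0 acc=54 shift=7
byte[1]=0xA0 cont=1 payload=0x20: acc |= 32<<7 -> completed=0 acc=4150 shift=14
byte[2]=0xC5 cont=1 payload=0x45: acc |= 69<<14 -> completed=0 acc=1134646 shift=21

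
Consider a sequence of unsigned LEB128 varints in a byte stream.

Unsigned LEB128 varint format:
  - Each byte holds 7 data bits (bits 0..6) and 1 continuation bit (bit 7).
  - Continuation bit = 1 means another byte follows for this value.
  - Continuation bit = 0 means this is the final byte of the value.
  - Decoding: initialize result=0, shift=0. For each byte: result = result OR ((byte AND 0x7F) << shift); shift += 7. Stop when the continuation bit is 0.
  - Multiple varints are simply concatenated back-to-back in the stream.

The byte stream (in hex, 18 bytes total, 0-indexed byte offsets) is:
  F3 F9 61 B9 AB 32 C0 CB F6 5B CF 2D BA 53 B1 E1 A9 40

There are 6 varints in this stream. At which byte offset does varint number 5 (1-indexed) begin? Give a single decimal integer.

Answer: 12

Derivation:
  byte[0]=0xF3 cont=1 payload=0x73=115: acc |= 115<<0 -> acc=115 shift=7
  byte[1]=0xF9 cont=1 payload=0x79=121: acc |= 121<<7 -> acc=15603 shift=14
  byte[2]=0x61 cont=0 payload=0x61=97: acc |= 97<<14 -> acc=1604851 shift=21 [end]
Varint 1: bytes[0:3] = F3 F9 61 -> value 1604851 (3 byte(s))
  byte[3]=0xB9 cont=1 payload=0x39=57: acc |= 57<<0 -> acc=57 shift=7
  byte[4]=0xAB cont=1 payload=0x2B=43: acc |= 43<<7 -> acc=5561 shift=14
  byte[5]=0x32 cont=0 payload=0x32=50: acc |= 50<<14 -> acc=824761 shift=21 [end]
Varint 2: bytes[3:6] = B9 AB 32 -> value 824761 (3 byte(s))
  byte[6]=0xC0 cont=1 payload=0x40=64: acc |= 64<<0 -> acc=64 shift=7
  byte[7]=0xCB cont=1 payload=0x4B=75: acc |= 75<<7 -> acc=9664 shift=14
  byte[8]=0xF6 cont=1 payload=0x76=118: acc |= 118<<14 -> acc=1942976 shift=21
  byte[9]=0x5B cont=0 payload=0x5B=91: acc |= 91<<21 -> acc=192783808 shift=28 [end]
Varint 3: bytes[6:10] = C0 CB F6 5B -> value 192783808 (4 byte(s))
  byte[10]=0xCF cont=1 payload=0x4F=79: acc |= 79<<0 -> acc=79 shift=7
  byte[11]=0x2D cont=0 payload=0x2D=45: acc |= 45<<7 -> acc=5839 shift=14 [end]
Varint 4: bytes[10:12] = CF 2D -> value 5839 (2 byte(s))
  byte[12]=0xBA cont=1 payload=0x3A=58: acc |= 58<<0 -> acc=58 shift=7
  byte[13]=0x53 cont=0 payload=0x53=83: acc |= 83<<7 -> acc=10682 shift=14 [end]
Varint 5: bytes[12:14] = BA 53 -> value 10682 (2 byte(s))
  byte[14]=0xB1 cont=1 payload=0x31=49: acc |= 49<<0 -> acc=49 shift=7
  byte[15]=0xE1 cont=1 payload=0x61=97: acc |= 97<<7 -> acc=12465 shift=14
  byte[16]=0xA9 cont=1 payload=0x29=41: acc |= 41<<14 -> acc=684209 shift=21
  byte[17]=0x40 cont=0 payload=0x40=64: acc |= 64<<21 -> acc=134901937 shift=28 [end]
Varint 6: bytes[14:18] = B1 E1 A9 40 -> value 134901937 (4 byte(s))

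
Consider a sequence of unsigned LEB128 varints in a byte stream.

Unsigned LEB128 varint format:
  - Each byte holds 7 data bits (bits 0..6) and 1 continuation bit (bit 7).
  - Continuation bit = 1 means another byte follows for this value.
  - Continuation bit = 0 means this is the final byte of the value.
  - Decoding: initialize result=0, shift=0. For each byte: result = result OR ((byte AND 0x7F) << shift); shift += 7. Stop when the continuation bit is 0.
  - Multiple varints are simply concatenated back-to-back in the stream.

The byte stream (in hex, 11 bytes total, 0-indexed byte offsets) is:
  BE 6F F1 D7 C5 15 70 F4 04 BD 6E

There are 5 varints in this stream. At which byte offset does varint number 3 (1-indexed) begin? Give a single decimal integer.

  byte[0]=0xBE cont=1 payload=0x3E=62: acc |= 62<<0 -> acc=62 shift=7
  byte[1]=0x6F cont=0 payload=0x6F=111: acc |= 111<<7 -> acc=14270 shift=14 [end]
Varint 1: bytes[0:2] = BE 6F -> value 14270 (2 byte(s))
  byte[2]=0xF1 cont=1 payload=0x71=113: acc |= 113<<0 -> acc=113 shift=7
  byte[3]=0xD7 cont=1 payload=0x57=87: acc |= 87<<7 -> acc=11249 shift=14
  byte[4]=0xC5 cont=1 payload=0x45=69: acc |= 69<<14 -> acc=1141745 shift=21
  byte[5]=0x15 cont=0 payload=0x15=21: acc |= 21<<21 -> acc=45181937 shift=28 [end]
Varint 2: bytes[2:6] = F1 D7 C5 15 -> value 45181937 (4 byte(s))
  byte[6]=0x70 cont=0 payload=0x70=112: acc |= 112<<0 -> acc=112 shift=7 [end]
Varint 3: bytes[6:7] = 70 -> value 112 (1 byte(s))
  byte[7]=0xF4 cont=1 payload=0x74=116: acc |= 116<<0 -> acc=116 shift=7
  byte[8]=0x04 cont=0 payload=0x04=4: acc |= 4<<7 -> acc=628 shift=14 [end]
Varint 4: bytes[7:9] = F4 04 -> value 628 (2 byte(s))
  byte[9]=0xBD cont=1 payload=0x3D=61: acc |= 61<<0 -> acc=61 shift=7
  byte[10]=0x6E cont=0 payload=0x6E=110: acc |= 110<<7 -> acc=14141 shift=14 [end]
Varint 5: bytes[9:11] = BD 6E -> value 14141 (2 byte(s))

Answer: 6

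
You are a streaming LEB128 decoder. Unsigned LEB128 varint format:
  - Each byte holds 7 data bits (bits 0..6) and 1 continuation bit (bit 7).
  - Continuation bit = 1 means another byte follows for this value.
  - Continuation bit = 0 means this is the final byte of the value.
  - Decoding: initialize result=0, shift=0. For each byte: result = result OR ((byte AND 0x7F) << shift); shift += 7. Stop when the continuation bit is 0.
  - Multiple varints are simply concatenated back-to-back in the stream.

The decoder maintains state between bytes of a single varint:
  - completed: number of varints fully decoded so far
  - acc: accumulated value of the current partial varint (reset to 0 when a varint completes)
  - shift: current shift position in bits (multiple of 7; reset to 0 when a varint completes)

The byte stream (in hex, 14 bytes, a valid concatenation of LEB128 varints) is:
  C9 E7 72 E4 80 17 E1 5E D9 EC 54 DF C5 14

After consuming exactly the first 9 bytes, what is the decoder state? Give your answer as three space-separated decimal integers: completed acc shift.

byte[0]=0xC9 cont=1 payload=0x49: acc |= 73<<0 -> completed=0 acc=73 shift=7
byte[1]=0xE7 cont=1 payload=0x67: acc |= 103<<7 -> completed=0 acc=13257 shift=14
byte[2]=0x72 cont=0 payload=0x72: varint #1 complete (value=1881033); reset -> completed=1 acc=0 shift=0
byte[3]=0xE4 cont=1 payload=0x64: acc |= 100<<0 -> completed=1 acc=100 shift=7
byte[4]=0x80 cont=1 payload=0x00: acc |= 0<<7 -> completed=1 acc=100 shift=14
byte[5]=0x17 cont=0 payload=0x17: varint #2 complete (value=376932); reset -> completed=2 acc=0 shift=0
byte[6]=0xE1 cont=1 payload=0x61: acc |= 97<<0 -> completed=2 acc=97 shift=7
byte[7]=0x5E cont=0 payload=0x5E: varint #3 complete (value=12129); reset -> completed=3 acc=0 shift=0
byte[8]=0xD9 cont=1 payload=0x59: acc |= 89<<0 -> completed=3 acc=89 shift=7

Answer: 3 89 7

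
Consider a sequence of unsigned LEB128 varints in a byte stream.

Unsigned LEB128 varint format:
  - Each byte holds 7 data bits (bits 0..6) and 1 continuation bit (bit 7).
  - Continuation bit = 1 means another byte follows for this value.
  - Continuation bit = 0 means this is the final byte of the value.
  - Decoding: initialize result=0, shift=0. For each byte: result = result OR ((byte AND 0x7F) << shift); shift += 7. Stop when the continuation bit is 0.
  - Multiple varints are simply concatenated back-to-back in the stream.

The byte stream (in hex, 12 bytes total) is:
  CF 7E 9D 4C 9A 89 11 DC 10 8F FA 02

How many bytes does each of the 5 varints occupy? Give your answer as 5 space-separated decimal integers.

  byte[0]=0xCF cont=1 payload=0x4F=79: acc |= 79<<0 -> acc=79 shift=7
  byte[1]=0x7E cont=0 payload=0x7E=126: acc |= 126<<7 -> acc=16207 shift=14 [end]
Varint 1: bytes[0:2] = CF 7E -> value 16207 (2 byte(s))
  byte[2]=0x9D cont=1 payload=0x1D=29: acc |= 29<<0 -> acc=29 shift=7
  byte[3]=0x4C cont=0 payload=0x4C=76: acc |= 76<<7 -> acc=9757 shift=14 [end]
Varint 2: bytes[2:4] = 9D 4C -> value 9757 (2 byte(s))
  byte[4]=0x9A cont=1 payload=0x1A=26: acc |= 26<<0 -> acc=26 shift=7
  byte[5]=0x89 cont=1 payload=0x09=9: acc |= 9<<7 -> acc=1178 shift=14
  byte[6]=0x11 cont=0 payload=0x11=17: acc |= 17<<14 -> acc=279706 shift=21 [end]
Varint 3: bytes[4:7] = 9A 89 11 -> value 279706 (3 byte(s))
  byte[7]=0xDC cont=1 payload=0x5C=92: acc |= 92<<0 -> acc=92 shift=7
  byte[8]=0x10 cont=0 payload=0x10=16: acc |= 16<<7 -> acc=2140 shift=14 [end]
Varint 4: bytes[7:9] = DC 10 -> value 2140 (2 byte(s))
  byte[9]=0x8F cont=1 payload=0x0F=15: acc |= 15<<0 -> acc=15 shift=7
  byte[10]=0xFA cont=1 payload=0x7A=122: acc |= 122<<7 -> acc=15631 shift=14
  byte[11]=0x02 cont=0 payload=0x02=2: acc |= 2<<14 -> acc=48399 shift=21 [end]
Varint 5: bytes[9:12] = 8F FA 02 -> value 48399 (3 byte(s))

Answer: 2 2 3 2 3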